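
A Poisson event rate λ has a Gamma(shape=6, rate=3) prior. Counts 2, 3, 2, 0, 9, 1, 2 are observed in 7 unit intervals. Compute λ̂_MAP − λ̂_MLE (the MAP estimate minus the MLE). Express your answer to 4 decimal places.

Σxᵢ = 19. Posterior is Gamma(25, 10); MAP = (25−1)/10 = 24/10 ≈ 2.40000.
MLE = x̄ = 19/7 ≈ 2.71429.
Difference = 24/10 − 19/7 = -11/35 ≈ -0.3143.

MAP − MLE = -0.3143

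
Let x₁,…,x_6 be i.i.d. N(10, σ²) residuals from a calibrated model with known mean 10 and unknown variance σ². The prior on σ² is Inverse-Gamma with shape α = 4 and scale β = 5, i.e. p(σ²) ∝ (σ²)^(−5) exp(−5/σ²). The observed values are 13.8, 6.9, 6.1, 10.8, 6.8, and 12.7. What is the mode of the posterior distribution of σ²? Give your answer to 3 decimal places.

σ̂²_MAP = 4.214

Sum of squared deviations about the known mean: SS = (13.8−10)² + (6.9−10)² + (6.1−10)² + (10.8−10)² + (6.8−10)² + (12.7−10)² = 57.43.
The Normal likelihood contributes (σ²)^(−n/2) exp(−SS/(2σ²)), so the posterior is Inverse-Gamma(α + n/2, β + SS/2) = Inverse-Gamma(7, 33.715).
The mode of Inverse-Gamma(a, b) is b/(a+1) = 33.715/8 ≈ 4.214.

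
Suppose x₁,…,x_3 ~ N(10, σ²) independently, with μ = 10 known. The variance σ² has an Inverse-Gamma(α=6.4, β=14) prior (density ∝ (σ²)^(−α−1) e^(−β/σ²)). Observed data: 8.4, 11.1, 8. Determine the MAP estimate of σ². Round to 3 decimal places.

Sum of squared deviations about the known mean: SS = (8.4−10)² + (11.1−10)² + (8−10)² = 7.77.
The Normal likelihood contributes (σ²)^(−n/2) exp(−SS/(2σ²)), so the posterior is Inverse-Gamma(α + n/2, β + SS/2) = Inverse-Gamma(7.9, 17.885).
The mode of Inverse-Gamma(a, b) is b/(a+1) = 17.885/8.9 ≈ 2.010.

σ̂²_MAP = 2.010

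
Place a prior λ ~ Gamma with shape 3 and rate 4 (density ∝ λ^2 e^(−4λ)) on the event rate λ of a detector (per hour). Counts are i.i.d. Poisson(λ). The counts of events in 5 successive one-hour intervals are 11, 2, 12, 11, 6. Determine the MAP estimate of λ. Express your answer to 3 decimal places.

λ̂_MAP = 4.889

Σxᵢ = 11+2+12+11+6 = 42, with n = 5.
Posterior ∝ λ^2e^(−4λ) · λ^42e^(−5λ) = λ^44e^(−9λ), i.e. Gamma(shape=45, rate=9).
The mode of a Gamma(a, b) with a ≥ 1 (shape–rate) is (a−1)/b = 44/9 ≈ 4.889.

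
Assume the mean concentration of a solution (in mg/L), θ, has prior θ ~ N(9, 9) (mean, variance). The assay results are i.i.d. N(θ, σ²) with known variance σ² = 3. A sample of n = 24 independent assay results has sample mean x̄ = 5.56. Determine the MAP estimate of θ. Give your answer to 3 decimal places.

n = 24, x̄ = 5.56.
For a Normal prior and Normal likelihood with known variance, the posterior is Normal; its mode equals its mean, the precision-weighted average.
Prior precision 1/σ₀² = 1/9; data precision n/σ² = 24/3 = 8.
θ̂ = ((1/9)·9 + 8·5.56) / (1/9 + 8) = 45.48/(73/9) = 10233/1825 ≈ 5.607.

θ̂_MAP = 5.607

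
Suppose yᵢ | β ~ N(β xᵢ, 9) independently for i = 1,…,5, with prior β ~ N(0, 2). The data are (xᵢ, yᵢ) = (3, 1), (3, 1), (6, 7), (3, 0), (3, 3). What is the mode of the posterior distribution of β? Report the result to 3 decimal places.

β̂_MAP = 0.745

log p(β | y) = −Σ(yᵢ − βxᵢ)²/(2·9) − β²/(2·2) + const.
Setting the derivative to zero: Σxᵢ(yᵢ − βxᵢ)/9 − β/2 = 0, so β = Σxᵢyᵢ / (Σxᵢ² + σ²/τ²).
Σxᵢyᵢ = 3·1 + 3·1 + 6·7 + 3·0 + 3·3 = 57; Σxᵢ² = 72; σ²/τ² = 4.5.
β̂_MAP = 57 / (72 + 4.5) = 57/76.5 ≈ 0.745.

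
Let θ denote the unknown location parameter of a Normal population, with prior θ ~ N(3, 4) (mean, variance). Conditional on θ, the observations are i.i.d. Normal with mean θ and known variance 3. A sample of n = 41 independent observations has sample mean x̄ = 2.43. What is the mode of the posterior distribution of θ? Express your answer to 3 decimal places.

θ̂_MAP = 2.440

n = 41, x̄ = 2.43.
For a Normal prior and Normal likelihood with known variance, the posterior is Normal; its mode equals its mean, the precision-weighted average.
Prior precision 1/σ₀² = 1/4 = 0.25; data precision n/σ² = 41/3.
θ̂ = (0.25·3 + (41/3)·2.43) / (0.25 + 41/3) = 33.96/(167/12) = 10188/4175 ≈ 2.440.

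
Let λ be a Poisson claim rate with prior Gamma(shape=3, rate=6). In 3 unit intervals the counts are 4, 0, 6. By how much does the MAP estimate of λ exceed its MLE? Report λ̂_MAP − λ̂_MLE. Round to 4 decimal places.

MAP − MLE = -2.0000

Σxᵢ = 10. Posterior is Gamma(13, 9); MAP = (13−1)/9 = 12/9 ≈ 1.33333.
MLE = x̄ = 10/3 ≈ 3.33333.
Difference = 12/9 − 10/3 = -2 ≈ -2.0000.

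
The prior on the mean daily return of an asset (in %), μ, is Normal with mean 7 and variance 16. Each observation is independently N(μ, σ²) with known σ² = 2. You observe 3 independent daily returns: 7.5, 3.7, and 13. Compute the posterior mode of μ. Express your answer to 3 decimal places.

μ̂_MAP = 8.024

n = 3; x̄ = (7.5 + 3.7 + 13)/3 = 24.2/3 = 121/15 ≈ 8.0667.
For a Normal prior and Normal likelihood with known variance, the posterior is Normal; its mode equals its mean, the precision-weighted average.
Prior precision 1/σ₀² = 1/16 = 0.0625; data precision n/σ² = 3/2 = 1.5.
μ̂ = (0.0625·7 + 1.5·(121/15)) / (0.0625 + 1.5) = 12.5375/1.5625 = 8.024.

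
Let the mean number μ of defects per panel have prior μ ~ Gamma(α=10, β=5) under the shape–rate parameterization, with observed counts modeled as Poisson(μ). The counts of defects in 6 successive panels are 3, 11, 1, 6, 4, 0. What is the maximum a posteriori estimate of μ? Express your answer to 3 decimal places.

Σxᵢ = 3+11+1+6+4+0 = 25, with n = 6.
Posterior ∝ μ^9e^(−5μ) · μ^25e^(−6μ) = μ^34e^(−11μ), i.e. Gamma(shape=35, rate=11).
The mode of a Gamma(a, b) with a ≥ 1 (shape–rate) is (a−1)/b = 34/11 ≈ 3.091.

μ̂_MAP = 3.091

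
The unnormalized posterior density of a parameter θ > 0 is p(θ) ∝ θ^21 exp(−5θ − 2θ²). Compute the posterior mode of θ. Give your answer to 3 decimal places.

ℓ'(θ) = 21/θ − 5 − 4θ. Setting this to zero and multiplying by θ: 4θ² + 5θ − 21 = 0.
θ = (−5 + √(5² + 4·4·21)) / (2·4) = (−5 + √361) / 8 = (−5 + 19)/8 = 7/4.
ℓ''(θ) = −21/θ² − 4 < 0, confirming a maximum.

θ̂_MAP = 1.750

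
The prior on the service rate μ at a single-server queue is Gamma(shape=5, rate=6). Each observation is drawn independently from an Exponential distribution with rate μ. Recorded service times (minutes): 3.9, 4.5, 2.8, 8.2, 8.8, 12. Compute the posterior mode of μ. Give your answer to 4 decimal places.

μ̂_MAP = 0.2165

The Exponential(rate=μ) likelihood is ∝ μ^n e^(−μΣtᵢ). Here n = 6 and Σtᵢ = 3.9 + 4.5 + 2.8 + 8.2 + 8.8 + 12 = 40.2.
Posterior ∝ μ^4e^(−6μ) · μ^6e^(−40.2μ) = μ^10e^(−46.2μ), i.e. Gamma(11, 46.2).
Mode = (a−1)/b = 10/46.2 ≈ 0.2165.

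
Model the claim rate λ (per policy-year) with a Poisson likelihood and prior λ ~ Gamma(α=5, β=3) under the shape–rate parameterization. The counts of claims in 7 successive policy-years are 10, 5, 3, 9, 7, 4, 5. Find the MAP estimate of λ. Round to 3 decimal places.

λ̂_MAP = 4.700

Σxᵢ = 10+5+3+9+7+4+5 = 43, with n = 7.
Posterior ∝ λ^4e^(−3λ) · λ^43e^(−7λ) = λ^47e^(−10λ), i.e. Gamma(shape=48, rate=10).
The mode of a Gamma(a, b) with a ≥ 1 (shape–rate) is (a−1)/b = 47/10 ≈ 4.700.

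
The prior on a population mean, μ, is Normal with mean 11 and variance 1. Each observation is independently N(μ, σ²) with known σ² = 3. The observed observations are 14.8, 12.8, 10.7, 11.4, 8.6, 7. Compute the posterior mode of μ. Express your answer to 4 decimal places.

μ̂_MAP = 10.9222

n = 6; x̄ = (14.8 + 12.8 + 10.7 + 11.4 + 8.6 + 7)/6 = 65.3/6 = 653/60 ≈ 10.8833.
For a Normal prior and Normal likelihood with known variance, the posterior is Normal; its mode equals its mean, the precision-weighted average.
Prior precision 1/σ₀² = 1/1 = 1; data precision n/σ² = 6/3 = 2.
μ̂ = (1·11 + 2·(653/60)) / (1 + 2) = (983/30)/3 = 983/90 ≈ 10.9222.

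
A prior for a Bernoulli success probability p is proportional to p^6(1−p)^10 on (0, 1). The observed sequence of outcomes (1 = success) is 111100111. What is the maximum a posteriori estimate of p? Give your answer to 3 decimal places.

The prior density ∝ p^6(1−p)^10 is the kernel of Beta(7, 11).
Data: 7 successes in 9 trials (from the sequence). The binomial likelihood contributes p^7(1−p)^2, so the posterior is Beta(7+7, 11+2) = Beta(14, 13).
For Beta(a, b) with a, b > 1 the mode is (a−1)/(a+b−2) = 13/25 ≈ 0.520.

p̂_MAP = 0.520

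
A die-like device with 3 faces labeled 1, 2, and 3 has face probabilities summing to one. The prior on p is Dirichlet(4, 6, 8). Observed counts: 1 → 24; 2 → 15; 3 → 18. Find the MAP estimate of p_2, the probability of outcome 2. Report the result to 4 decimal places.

The posterior is Dirichlet(αᵢ + nᵢ) = Dirichlet(28, 21, 26).
For a Dirichlet(a₁,…,a_K) with all aᵢ > 1, the mode has j-th component (aⱼ − 1)/(Σaᵢ − K).
Here Σaᵢ = 75 and K = 3, so p_2 = (21 − 1)/(75 − 3) = 20/72 ≈ 0.2778.

MAP estimate: 0.2778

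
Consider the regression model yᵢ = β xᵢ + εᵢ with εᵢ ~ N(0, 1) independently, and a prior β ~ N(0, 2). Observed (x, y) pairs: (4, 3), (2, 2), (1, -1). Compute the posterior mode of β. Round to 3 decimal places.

log p(β | y) = −Σ(yᵢ − βxᵢ)²/(2·1) − β²/(2·2) + const.
Setting the derivative to zero: Σxᵢ(yᵢ − βxᵢ)/1 − β/2 = 0, so β = Σxᵢyᵢ / (Σxᵢ² + σ²/τ²).
Σxᵢyᵢ = 4·3 + 2·2 + 1·(-1) = 15; Σxᵢ² = 21; σ²/τ² = 0.5.
β̂_MAP = 15 / (21 + 0.5) = 15/21.5 ≈ 0.698.

β̂_MAP = 0.698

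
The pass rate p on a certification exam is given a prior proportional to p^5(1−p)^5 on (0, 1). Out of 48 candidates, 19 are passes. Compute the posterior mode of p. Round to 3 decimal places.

The prior density ∝ p^5(1−p)^5 is the kernel of Beta(6, 6).
Data: 19 successes in 48 trials. The binomial likelihood contributes p^19(1−p)^29, so the posterior is Beta(6+19, 6+29) = Beta(25, 35).
For Beta(a, b) with a, b > 1 the mode is (a−1)/(a+b−2) = 24/58 ≈ 0.414.

p̂_MAP = 0.414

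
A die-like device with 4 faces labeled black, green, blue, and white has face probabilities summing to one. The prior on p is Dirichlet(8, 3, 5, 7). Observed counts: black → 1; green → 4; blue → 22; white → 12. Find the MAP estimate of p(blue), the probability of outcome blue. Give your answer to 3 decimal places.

The posterior is Dirichlet(αᵢ + nᵢ) = Dirichlet(9, 7, 27, 19).
For a Dirichlet(a₁,…,a_K) with all aᵢ > 1, the mode has j-th component (aⱼ − 1)/(Σaᵢ − K).
Here Σaᵢ = 62 and K = 4, so p(blue) = (27 − 1)/(62 − 4) = 26/58 ≈ 0.448.

MAP estimate of p(blue) = 0.448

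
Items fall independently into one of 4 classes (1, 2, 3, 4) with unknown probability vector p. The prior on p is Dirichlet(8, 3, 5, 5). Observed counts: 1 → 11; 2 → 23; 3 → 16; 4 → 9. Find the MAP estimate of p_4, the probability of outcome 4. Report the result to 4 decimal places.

MAP estimate: 0.1711

The posterior is Dirichlet(αᵢ + nᵢ) = Dirichlet(19, 26, 21, 14).
For a Dirichlet(a₁,…,a_K) with all aᵢ > 1, the mode has j-th component (aⱼ − 1)/(Σaᵢ − K).
Here Σaᵢ = 80 and K = 4, so p_4 = (14 − 1)/(80 − 4) = 13/76 ≈ 0.1711.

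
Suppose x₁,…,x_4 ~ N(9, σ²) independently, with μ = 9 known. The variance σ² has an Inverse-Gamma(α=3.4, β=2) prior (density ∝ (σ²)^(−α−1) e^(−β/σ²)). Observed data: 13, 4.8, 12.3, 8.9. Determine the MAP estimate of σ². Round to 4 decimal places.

Sum of squared deviations about the known mean: SS = (13−9)² + (4.8−9)² + (12.3−9)² + (8.9−9)² = 44.54.
The Normal likelihood contributes (σ²)^(−n/2) exp(−SS/(2σ²)), so the posterior is Inverse-Gamma(α + n/2, β + SS/2) = Inverse-Gamma(5.4, 24.27).
The mode of Inverse-Gamma(a, b) is b/(a+1) = 24.27/6.4 ≈ 3.7922.

σ̂²_MAP = 3.7922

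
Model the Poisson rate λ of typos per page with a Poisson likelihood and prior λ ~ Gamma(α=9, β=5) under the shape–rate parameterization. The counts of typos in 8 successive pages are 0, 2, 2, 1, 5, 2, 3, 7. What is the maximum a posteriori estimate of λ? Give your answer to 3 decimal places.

Σxᵢ = 0+2+2+1+5+2+3+7 = 22, with n = 8.
Posterior ∝ λ^8e^(−5λ) · λ^22e^(−8λ) = λ^30e^(−13λ), i.e. Gamma(shape=31, rate=13).
The mode of a Gamma(a, b) with a ≥ 1 (shape–rate) is (a−1)/b = 30/13 ≈ 2.308.

λ̂_MAP = 2.308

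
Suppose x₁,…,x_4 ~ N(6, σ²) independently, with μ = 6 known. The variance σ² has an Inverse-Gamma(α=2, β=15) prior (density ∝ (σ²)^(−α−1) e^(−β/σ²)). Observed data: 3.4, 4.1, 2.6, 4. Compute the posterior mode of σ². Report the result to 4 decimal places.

σ̂²_MAP = 5.5930

Sum of squared deviations about the known mean: SS = (3.4−6)² + (4.1−6)² + (2.6−6)² + (4−6)² = 25.93.
The Normal likelihood contributes (σ²)^(−n/2) exp(−SS/(2σ²)), so the posterior is Inverse-Gamma(α + n/2, β + SS/2) = Inverse-Gamma(4, 27.965).
The mode of Inverse-Gamma(a, b) is b/(a+1) = 27.965/5 ≈ 5.5930.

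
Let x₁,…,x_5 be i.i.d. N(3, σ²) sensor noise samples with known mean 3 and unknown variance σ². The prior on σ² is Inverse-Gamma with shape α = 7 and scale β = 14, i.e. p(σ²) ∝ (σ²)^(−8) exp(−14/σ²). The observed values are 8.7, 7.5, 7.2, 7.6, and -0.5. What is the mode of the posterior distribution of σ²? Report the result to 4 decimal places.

σ̂²_MAP = 6.2757

Sum of squared deviations about the known mean: SS = (8.7−3)² + (7.5−3)² + (7.2−3)² + (7.6−3)² + (-0.5−3)² = 103.79.
The Normal likelihood contributes (σ²)^(−n/2) exp(−SS/(2σ²)), so the posterior is Inverse-Gamma(α + n/2, β + SS/2) = Inverse-Gamma(9.5, 65.895).
The mode of Inverse-Gamma(a, b) is b/(a+1) = 65.895/10.5 ≈ 6.2757.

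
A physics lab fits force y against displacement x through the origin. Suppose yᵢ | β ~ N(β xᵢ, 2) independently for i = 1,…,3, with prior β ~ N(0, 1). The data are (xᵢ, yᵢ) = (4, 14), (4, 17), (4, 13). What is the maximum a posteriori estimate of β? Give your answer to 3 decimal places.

log p(β | y) = −Σ(yᵢ − βxᵢ)²/(2·2) − β²/(2·1) + const.
Setting the derivative to zero: Σxᵢ(yᵢ − βxᵢ)/2 − β/1 = 0, so β = Σxᵢyᵢ / (Σxᵢ² + σ²/τ²).
Σxᵢyᵢ = 4·14 + 4·17 + 4·13 = 176; Σxᵢ² = 48; σ²/τ² = 2.
β̂_MAP = 176 / (48 + 2) = 176/50 ≈ 3.520.

β̂_MAP = 3.520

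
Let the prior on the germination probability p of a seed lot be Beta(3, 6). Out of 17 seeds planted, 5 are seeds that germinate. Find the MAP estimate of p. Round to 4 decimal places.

Prior: Beta(3, 6).
Data: 5 successes in 17 trials. The binomial likelihood contributes p^5(1−p)^12, so the posterior is Beta(3+5, 6+12) = Beta(8, 18).
For Beta(a, b) with a, b > 1 the mode is (a−1)/(a+b−2) = 7/24 ≈ 0.2917.

p̂_MAP = 0.2917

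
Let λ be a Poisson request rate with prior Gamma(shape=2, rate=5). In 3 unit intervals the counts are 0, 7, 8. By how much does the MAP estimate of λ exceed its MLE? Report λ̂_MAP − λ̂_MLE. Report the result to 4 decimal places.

MAP − MLE = -3.0000

Σxᵢ = 15. Posterior is Gamma(17, 8); MAP = (17−1)/8 = 16/8 ≈ 2.00000.
MLE = x̄ = 15/3 ≈ 5.00000.
Difference = 16/8 − 15/3 = -3 ≈ -3.0000.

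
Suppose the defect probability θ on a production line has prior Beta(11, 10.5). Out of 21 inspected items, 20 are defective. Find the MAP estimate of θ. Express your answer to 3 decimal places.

θ̂_MAP = 0.741

Prior: Beta(11, 10.5).
Data: 20 successes in 21 trials. The binomial likelihood contributes θ^20(1−θ)^1, so the posterior is Beta(11+20, 10.5+1) = Beta(31, 11.5).
For Beta(a, b) with a, b > 1 the mode is (a−1)/(a+b−2) = 30/40.5 ≈ 0.741.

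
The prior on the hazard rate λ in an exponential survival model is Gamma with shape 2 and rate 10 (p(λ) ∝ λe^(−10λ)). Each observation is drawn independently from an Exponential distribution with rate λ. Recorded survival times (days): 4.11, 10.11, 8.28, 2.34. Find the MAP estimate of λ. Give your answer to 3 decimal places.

λ̂_MAP = 0.144

The Exponential(rate=λ) likelihood is ∝ λ^n e^(−λΣtᵢ). Here n = 4 and Σtᵢ = 4.11 + 10.11 + 8.28 + 2.34 = 24.84.
Posterior ∝ λe^(−10λ) · λ^4e^(−24.84λ) = λ^5e^(−34.84λ), i.e. Gamma(6, 34.84).
Mode = (a−1)/b = 5/34.84 ≈ 0.144.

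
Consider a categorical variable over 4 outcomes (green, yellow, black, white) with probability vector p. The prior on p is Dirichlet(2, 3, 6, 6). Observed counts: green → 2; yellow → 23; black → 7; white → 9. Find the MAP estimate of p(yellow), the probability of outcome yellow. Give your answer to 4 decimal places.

The posterior is Dirichlet(αᵢ + nᵢ) = Dirichlet(4, 26, 13, 15).
For a Dirichlet(a₁,…,a_K) with all aᵢ > 1, the mode has j-th component (aⱼ − 1)/(Σaᵢ − K).
Here Σaᵢ = 58 and K = 4, so p(yellow) = (26 − 1)/(58 − 4) = 25/54 ≈ 0.4630.

MAP estimate of p(yellow) = 0.4630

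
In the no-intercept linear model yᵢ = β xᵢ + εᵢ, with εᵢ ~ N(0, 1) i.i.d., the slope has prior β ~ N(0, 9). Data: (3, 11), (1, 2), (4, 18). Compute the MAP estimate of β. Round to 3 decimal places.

log p(β | y) = −Σ(yᵢ − βxᵢ)²/(2·1) − β²/(2·9) + const.
Setting the derivative to zero: Σxᵢ(yᵢ − βxᵢ)/1 − β/9 = 0, so β = Σxᵢyᵢ / (Σxᵢ² + σ²/τ²).
Σxᵢyᵢ = 3·11 + 1·2 + 4·18 = 107; Σxᵢ² = 26; σ²/τ² = 1/9.
β̂_MAP = 107 / (26 + 1/9) = 107/(235/9) = 963/235 ≈ 4.098.

β̂_MAP = 4.098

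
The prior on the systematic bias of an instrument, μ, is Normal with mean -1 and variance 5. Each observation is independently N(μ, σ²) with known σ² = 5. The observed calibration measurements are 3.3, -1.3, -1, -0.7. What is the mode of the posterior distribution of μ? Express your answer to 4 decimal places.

n = 4; x̄ = (3.3 + (-1.3) + (-1) + (-0.7))/4 = 0.3/4 = 0.075.
For a Normal prior and Normal likelihood with known variance, the posterior is Normal; its mode equals its mean, the precision-weighted average.
Prior precision 1/σ₀² = 1/5 = 0.2; data precision n/σ² = 4/5 = 0.8.
μ̂ = (0.2·(-1) + 0.8·0.075) / (0.2 + 0.8) = (-0.14)/1 = -0.1400.

μ̂_MAP = -0.1400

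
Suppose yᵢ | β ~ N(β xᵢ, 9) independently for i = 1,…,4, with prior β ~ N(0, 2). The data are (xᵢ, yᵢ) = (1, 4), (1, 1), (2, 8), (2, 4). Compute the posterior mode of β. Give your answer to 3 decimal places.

β̂_MAP = 2.000

log p(β | y) = −Σ(yᵢ − βxᵢ)²/(2·9) − β²/(2·2) + const.
Setting the derivative to zero: Σxᵢ(yᵢ − βxᵢ)/9 − β/2 = 0, so β = Σxᵢyᵢ / (Σxᵢ² + σ²/τ²).
Σxᵢyᵢ = 1·4 + 1·1 + 2·8 + 2·4 = 29; Σxᵢ² = 10; σ²/τ² = 4.5.
β̂_MAP = 29 / (10 + 4.5) = 29/14.5 ≈ 2.000.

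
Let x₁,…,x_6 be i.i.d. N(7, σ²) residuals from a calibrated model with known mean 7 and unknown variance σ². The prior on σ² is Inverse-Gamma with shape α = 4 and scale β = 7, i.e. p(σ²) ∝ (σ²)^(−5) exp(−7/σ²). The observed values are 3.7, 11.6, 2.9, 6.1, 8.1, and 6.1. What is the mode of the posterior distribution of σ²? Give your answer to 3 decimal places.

Sum of squared deviations about the known mean: SS = (3.7−7)² + (11.6−7)² + (2.9−7)² + (6.1−7)² + (8.1−7)² + (6.1−7)² = 51.69.
The Normal likelihood contributes (σ²)^(−n/2) exp(−SS/(2σ²)), so the posterior is Inverse-Gamma(α + n/2, β + SS/2) = Inverse-Gamma(7, 32.845).
The mode of Inverse-Gamma(a, b) is b/(a+1) = 32.845/8 ≈ 4.106.

σ̂²_MAP = 4.106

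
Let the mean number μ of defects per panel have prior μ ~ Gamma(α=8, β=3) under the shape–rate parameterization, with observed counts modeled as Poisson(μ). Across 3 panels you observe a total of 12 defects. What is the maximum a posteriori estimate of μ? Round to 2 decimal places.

Σxᵢ = 12, n = 3.
Posterior ∝ μ^7e^(−3μ) · μ^12e^(−3μ) = μ^19e^(−6μ), i.e. Gamma(shape=20, rate=6).
The mode of a Gamma(a, b) with a ≥ 1 (shape–rate) is (a−1)/b = 19/6 ≈ 3.17.

μ̂_MAP = 3.17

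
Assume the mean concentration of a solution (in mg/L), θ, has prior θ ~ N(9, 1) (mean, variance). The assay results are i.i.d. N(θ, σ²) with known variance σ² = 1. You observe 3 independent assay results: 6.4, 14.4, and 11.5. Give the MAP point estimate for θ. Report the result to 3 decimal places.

θ̂_MAP = 10.325

n = 3; x̄ = (6.4 + 14.4 + 11.5)/3 = 32.3/3 = 323/30 ≈ 10.7667.
For a Normal prior and Normal likelihood with known variance, the posterior is Normal; its mode equals its mean, the precision-weighted average.
Prior precision 1/σ₀² = 1/1 = 1; data precision n/σ² = 3/1 = 3.
θ̂ = (1·9 + 3·(323/30)) / (1 + 3) = 41.3/4 = 10.325.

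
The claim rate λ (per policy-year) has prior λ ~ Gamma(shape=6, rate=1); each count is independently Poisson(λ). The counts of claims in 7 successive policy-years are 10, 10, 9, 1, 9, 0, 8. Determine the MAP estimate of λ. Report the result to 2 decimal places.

λ̂_MAP = 6.50

Σxᵢ = 10+10+9+1+9+0+8 = 47, with n = 7.
Posterior ∝ λ^5e^(−1λ) · λ^47e^(−7λ) = λ^52e^(−8λ), i.e. Gamma(shape=53, rate=8).
The mode of a Gamma(a, b) with a ≥ 1 (shape–rate) is (a−1)/b = 52/8 ≈ 6.50.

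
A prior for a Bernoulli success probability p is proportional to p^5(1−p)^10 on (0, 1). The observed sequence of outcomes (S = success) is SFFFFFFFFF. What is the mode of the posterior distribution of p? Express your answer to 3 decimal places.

p̂_MAP = 0.240

The prior density ∝ p^5(1−p)^10 is the kernel of Beta(6, 11).
Data: 1 success in 10 trials (from the sequence). The binomial likelihood contributes p(1−p)^9, so the posterior is Beta(6+1, 11+9) = Beta(7, 20).
For Beta(a, b) with a, b > 1 the mode is (a−1)/(a+b−2) = 6/25 ≈ 0.240.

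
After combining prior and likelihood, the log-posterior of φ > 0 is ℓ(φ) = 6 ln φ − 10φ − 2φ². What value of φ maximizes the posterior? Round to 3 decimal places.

ℓ'(φ) = 6/φ − 10 − 4φ. Setting this to zero and multiplying by φ: 4φ² + 10φ − 6 = 0.
φ = (−10 + √(10² + 4·4·6)) / (2·4) = (−10 + √196) / 8 = (−10 + 14)/8 = 1/2.
ℓ''(φ) = −6/φ² − 4 < 0, confirming a maximum.

φ̂_MAP = 0.500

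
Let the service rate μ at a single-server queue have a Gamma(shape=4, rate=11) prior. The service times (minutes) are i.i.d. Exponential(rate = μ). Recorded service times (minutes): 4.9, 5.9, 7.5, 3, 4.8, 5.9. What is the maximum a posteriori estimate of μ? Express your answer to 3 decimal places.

The Exponential(rate=μ) likelihood is ∝ μ^n e^(−μΣtᵢ). Here n = 6 and Σtᵢ = 4.9 + 5.9 + 7.5 + 3 + 4.8 + 5.9 = 32.
Posterior ∝ μ^3e^(−11μ) · μ^6e^(−32μ) = μ^9e^(−43μ), i.e. Gamma(10, 43).
Mode = (a−1)/b = 9/43 ≈ 0.209.

μ̂_MAP = 0.209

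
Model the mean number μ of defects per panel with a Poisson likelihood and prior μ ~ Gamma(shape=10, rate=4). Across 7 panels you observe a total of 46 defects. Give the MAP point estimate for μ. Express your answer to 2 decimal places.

Σxᵢ = 46, n = 7.
Posterior ∝ μ^9e^(−4μ) · μ^46e^(−7μ) = μ^55e^(−11μ), i.e. Gamma(shape=56, rate=11).
The mode of a Gamma(a, b) with a ≥ 1 (shape–rate) is (a−1)/b = 55/11 ≈ 5.00.

μ̂_MAP = 5.00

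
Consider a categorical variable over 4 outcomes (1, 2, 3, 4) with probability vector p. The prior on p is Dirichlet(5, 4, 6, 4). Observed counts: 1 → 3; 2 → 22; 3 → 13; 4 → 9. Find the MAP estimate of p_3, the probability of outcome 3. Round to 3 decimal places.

MAP estimate: 0.290

The posterior is Dirichlet(αᵢ + nᵢ) = Dirichlet(8, 26, 19, 13).
For a Dirichlet(a₁,…,a_K) with all aᵢ > 1, the mode has j-th component (aⱼ − 1)/(Σaᵢ − K).
Here Σaᵢ = 66 and K = 4, so p_3 = (19 − 1)/(66 − 4) = 18/62 ≈ 0.290.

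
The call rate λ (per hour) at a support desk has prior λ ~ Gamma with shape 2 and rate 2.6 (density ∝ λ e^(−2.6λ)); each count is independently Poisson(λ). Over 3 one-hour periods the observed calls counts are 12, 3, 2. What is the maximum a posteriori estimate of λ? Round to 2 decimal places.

λ̂_MAP = 3.21

Σxᵢ = 12+3+2 = 17, with n = 3.
Posterior ∝ λe^(−2.6λ) · λ^17e^(−3λ) = λ^18e^(−5.6λ), i.e. Gamma(shape=19, rate=5.6).
The mode of a Gamma(a, b) with a ≥ 1 (shape–rate) is (a−1)/b = 18/5.6 ≈ 3.21.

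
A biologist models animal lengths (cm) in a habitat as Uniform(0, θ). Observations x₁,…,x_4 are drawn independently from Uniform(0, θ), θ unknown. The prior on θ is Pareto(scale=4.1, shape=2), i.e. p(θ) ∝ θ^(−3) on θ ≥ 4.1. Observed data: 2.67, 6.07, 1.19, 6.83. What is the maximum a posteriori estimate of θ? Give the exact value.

The Uniform(0, θ) likelihood is θ^(−n) for θ ≥ max(xᵢ), zero otherwise. Here max(xᵢ) = 6.83.
Posterior ∝ θ^(−3) · θ^(−4) = θ^(−7) on θ ≥ max(4.1, 6.83) = 6.83.
This density is strictly decreasing in θ, so the posterior mode lies at the lower boundary of the support.

θ̂_MAP = 6.83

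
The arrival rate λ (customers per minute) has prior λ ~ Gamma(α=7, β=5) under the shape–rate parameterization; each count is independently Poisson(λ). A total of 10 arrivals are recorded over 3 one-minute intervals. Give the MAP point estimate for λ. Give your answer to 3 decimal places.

Σxᵢ = 10, n = 3.
Posterior ∝ λ^6e^(−5λ) · λ^10e^(−3λ) = λ^16e^(−8λ), i.e. Gamma(shape=17, rate=8).
The mode of a Gamma(a, b) with a ≥ 1 (shape–rate) is (a−1)/b = 16/8 ≈ 2.000.

λ̂_MAP = 2.000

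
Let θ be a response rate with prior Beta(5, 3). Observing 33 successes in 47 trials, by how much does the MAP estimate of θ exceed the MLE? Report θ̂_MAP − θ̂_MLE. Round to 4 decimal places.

MAP − MLE = -0.0040

Posterior is Beta(38, 17); MAP = (38−1)/(55−2) = 37/53 ≈ 0.69811.
MLE ignores the prior: θ̂_MLE = k/n = 33/47 ≈ 0.70213.
Difference = 37/53 − 33/47 = -10/2491 ≈ -0.0040.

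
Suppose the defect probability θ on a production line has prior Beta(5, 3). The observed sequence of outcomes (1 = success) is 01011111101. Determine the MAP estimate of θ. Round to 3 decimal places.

θ̂_MAP = 0.706

Prior: Beta(5, 3).
Data: 8 successes in 11 trials (from the sequence). The binomial likelihood contributes θ^8(1−θ)^3, so the posterior is Beta(5+8, 3+3) = Beta(13, 6).
For Beta(a, b) with a, b > 1 the mode is (a−1)/(a+b−2) = 12/17 ≈ 0.706.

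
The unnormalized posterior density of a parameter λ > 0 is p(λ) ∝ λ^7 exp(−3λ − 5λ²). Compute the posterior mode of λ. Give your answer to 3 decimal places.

λ̂_MAP = 0.700

ℓ'(λ) = 7/λ − 3 − 10λ. Setting this to zero and multiplying by λ: 10λ² + 3λ − 7 = 0.
λ = (−3 + √(3² + 4·10·7)) / (2·10) = (−3 + √289) / 20 = (−3 + 17)/20 = 7/10.
ℓ''(λ) = −7/λ² − 10 < 0, confirming a maximum.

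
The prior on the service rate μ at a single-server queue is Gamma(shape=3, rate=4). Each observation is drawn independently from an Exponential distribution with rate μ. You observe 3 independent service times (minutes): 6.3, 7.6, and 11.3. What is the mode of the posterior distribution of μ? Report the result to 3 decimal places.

The Exponential(rate=μ) likelihood is ∝ μ^n e^(−μΣtᵢ). Here n = 3 and Σtᵢ = 6.3 + 7.6 + 11.3 = 25.2.
Posterior ∝ μ^2e^(−4μ) · μ^3e^(−25.2μ) = μ^5e^(−29.2μ), i.e. Gamma(6, 29.2).
Mode = (a−1)/b = 5/29.2 ≈ 0.171.

μ̂_MAP = 0.171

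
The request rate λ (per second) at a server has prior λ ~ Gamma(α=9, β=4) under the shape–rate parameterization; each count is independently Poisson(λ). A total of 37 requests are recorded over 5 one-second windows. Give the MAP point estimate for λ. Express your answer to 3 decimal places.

Σxᵢ = 37, n = 5.
Posterior ∝ λ^8e^(−4λ) · λ^37e^(−5λ) = λ^45e^(−9λ), i.e. Gamma(shape=46, rate=9).
The mode of a Gamma(a, b) with a ≥ 1 (shape–rate) is (a−1)/b = 45/9 ≈ 5.000.

λ̂_MAP = 5.000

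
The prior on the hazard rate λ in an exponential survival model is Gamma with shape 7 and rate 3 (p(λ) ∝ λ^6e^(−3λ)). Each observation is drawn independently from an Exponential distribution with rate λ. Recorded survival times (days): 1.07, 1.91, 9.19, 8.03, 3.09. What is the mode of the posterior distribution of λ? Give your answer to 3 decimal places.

λ̂_MAP = 0.418

The Exponential(rate=λ) likelihood is ∝ λ^n e^(−λΣtᵢ). Here n = 5 and Σtᵢ = 1.07 + 1.91 + 9.19 + 8.03 + 3.09 = 23.29.
Posterior ∝ λ^6e^(−3λ) · λ^5e^(−23.29λ) = λ^11e^(−26.29λ), i.e. Gamma(12, 26.29).
Mode = (a−1)/b = 11/26.29 ≈ 0.418.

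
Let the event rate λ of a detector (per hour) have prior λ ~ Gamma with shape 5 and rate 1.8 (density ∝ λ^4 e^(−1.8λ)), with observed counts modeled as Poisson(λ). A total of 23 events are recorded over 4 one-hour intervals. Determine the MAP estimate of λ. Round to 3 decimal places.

Σxᵢ = 23, n = 4.
Posterior ∝ λ^4e^(−1.8λ) · λ^23e^(−4λ) = λ^27e^(−5.8λ), i.e. Gamma(shape=28, rate=5.8).
The mode of a Gamma(a, b) with a ≥ 1 (shape–rate) is (a−1)/b = 27/5.8 ≈ 4.655.

λ̂_MAP = 4.655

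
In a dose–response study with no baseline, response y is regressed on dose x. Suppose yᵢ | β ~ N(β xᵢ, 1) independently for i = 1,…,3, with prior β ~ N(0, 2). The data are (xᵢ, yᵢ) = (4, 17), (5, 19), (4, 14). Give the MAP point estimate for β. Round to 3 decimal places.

log p(β | y) = −Σ(yᵢ − βxᵢ)²/(2·1) − β²/(2·2) + const.
Setting the derivative to zero: Σxᵢ(yᵢ − βxᵢ)/1 − β/2 = 0, so β = Σxᵢyᵢ / (Σxᵢ² + σ²/τ²).
Σxᵢyᵢ = 4·17 + 5·19 + 4·14 = 219; Σxᵢ² = 57; σ²/τ² = 0.5.
β̂_MAP = 219 / (57 + 0.5) = 219/57.5 ≈ 3.809.

β̂_MAP = 3.809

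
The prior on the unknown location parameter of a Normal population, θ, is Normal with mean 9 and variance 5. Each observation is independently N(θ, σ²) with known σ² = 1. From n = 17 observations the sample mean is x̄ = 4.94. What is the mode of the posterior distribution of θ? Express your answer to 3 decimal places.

n = 17, x̄ = 4.94.
For a Normal prior and Normal likelihood with known variance, the posterior is Normal; its mode equals its mean, the precision-weighted average.
Prior precision 1/σ₀² = 1/5 = 0.2; data precision n/σ² = 17/1 = 17.
θ̂ = (0.2·9 + 17·4.94) / (0.2 + 17) = 85.78/17.2 = 4289/860 ≈ 4.987.

θ̂_MAP = 4.987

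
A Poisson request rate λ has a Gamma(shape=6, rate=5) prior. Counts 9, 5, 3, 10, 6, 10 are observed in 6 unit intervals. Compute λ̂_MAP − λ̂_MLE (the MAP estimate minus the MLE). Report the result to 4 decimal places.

MAP − MLE = -2.8030

Σxᵢ = 43. Posterior is Gamma(49, 11); MAP = (49−1)/11 = 48/11 ≈ 4.36364.
MLE = x̄ = 43/6 ≈ 7.16667.
Difference = 48/11 − 43/6 = -185/66 ≈ -2.8030.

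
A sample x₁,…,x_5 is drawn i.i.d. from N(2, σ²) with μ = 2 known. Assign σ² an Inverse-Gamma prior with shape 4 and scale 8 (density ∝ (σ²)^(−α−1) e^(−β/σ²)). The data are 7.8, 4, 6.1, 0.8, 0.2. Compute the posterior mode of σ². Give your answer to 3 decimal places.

σ̂²_MAP = 5.009

Sum of squared deviations about the known mean: SS = (7.8−2)² + (4−2)² + (6.1−2)² + (0.8−2)² + (0.2−2)² = 59.13.
The Normal likelihood contributes (σ²)^(−n/2) exp(−SS/(2σ²)), so the posterior is Inverse-Gamma(α + n/2, β + SS/2) = Inverse-Gamma(6.5, 37.565).
The mode of Inverse-Gamma(a, b) is b/(a+1) = 37.565/7.5 ≈ 5.009.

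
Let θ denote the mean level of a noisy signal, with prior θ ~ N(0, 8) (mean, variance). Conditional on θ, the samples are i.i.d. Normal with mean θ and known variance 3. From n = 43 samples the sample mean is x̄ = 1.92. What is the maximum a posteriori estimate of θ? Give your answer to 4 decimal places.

n = 43, x̄ = 1.92.
For a Normal prior and Normal likelihood with known variance, the posterior is Normal; its mode equals its mean, the precision-weighted average.
Prior precision 1/σ₀² = 1/8 = 0.125; data precision n/σ² = 43/3.
θ̂ = (0.125·0 + (43/3)·1.92) / (0.125 + 43/3) = 27.52/(347/24) = 16512/8675 ≈ 1.9034.

θ̂_MAP = 1.9034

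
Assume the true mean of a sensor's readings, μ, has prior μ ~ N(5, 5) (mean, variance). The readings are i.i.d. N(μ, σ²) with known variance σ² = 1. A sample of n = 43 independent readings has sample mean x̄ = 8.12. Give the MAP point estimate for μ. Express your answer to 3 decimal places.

n = 43, x̄ = 8.12.
For a Normal prior and Normal likelihood with known variance, the posterior is Normal; its mode equals its mean, the precision-weighted average.
Prior precision 1/σ₀² = 1/5 = 0.2; data precision n/σ² = 43/1 = 43.
μ̂ = (0.2·5 + 43·8.12) / (0.2 + 43) = 350.16/43.2 = 1459/180 ≈ 8.106.

μ̂_MAP = 8.106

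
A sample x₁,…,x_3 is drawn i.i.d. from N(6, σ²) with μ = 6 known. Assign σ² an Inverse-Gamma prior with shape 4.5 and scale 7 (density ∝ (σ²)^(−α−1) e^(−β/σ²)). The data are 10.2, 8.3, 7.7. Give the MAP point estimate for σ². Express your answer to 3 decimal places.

Sum of squared deviations about the known mean: SS = (10.2−6)² + (8.3−6)² + (7.7−6)² = 25.82.
The Normal likelihood contributes (σ²)^(−n/2) exp(−SS/(2σ²)), so the posterior is Inverse-Gamma(α + n/2, β + SS/2) = Inverse-Gamma(6, 19.91).
The mode of Inverse-Gamma(a, b) is b/(a+1) = 19.91/7 ≈ 2.844.

σ̂²_MAP = 2.844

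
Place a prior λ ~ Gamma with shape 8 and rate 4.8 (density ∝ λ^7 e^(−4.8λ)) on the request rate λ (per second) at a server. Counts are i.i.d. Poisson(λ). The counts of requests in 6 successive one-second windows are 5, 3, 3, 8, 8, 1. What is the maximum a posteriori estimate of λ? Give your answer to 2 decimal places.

λ̂_MAP = 3.24

Σxᵢ = 5+3+3+8+8+1 = 28, with n = 6.
Posterior ∝ λ^7e^(−4.8λ) · λ^28e^(−6λ) = λ^35e^(−10.8λ), i.e. Gamma(shape=36, rate=10.8).
The mode of a Gamma(a, b) with a ≥ 1 (shape–rate) is (a−1)/b = 35/10.8 ≈ 3.24.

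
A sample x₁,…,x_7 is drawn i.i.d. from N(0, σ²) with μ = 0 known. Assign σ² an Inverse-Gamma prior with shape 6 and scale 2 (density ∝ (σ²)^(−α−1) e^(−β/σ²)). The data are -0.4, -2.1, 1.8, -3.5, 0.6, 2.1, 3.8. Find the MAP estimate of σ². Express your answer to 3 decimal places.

Sum of squared deviations about the known mean: SS = (-0.4−0)² + (-2.1−0)² + (1.8−0)² + (-3.5−0)² + (0.6−0)² + (2.1−0)² + (3.8−0)² = 39.27.
The Normal likelihood contributes (σ²)^(−n/2) exp(−SS/(2σ²)), so the posterior is Inverse-Gamma(α + n/2, β + SS/2) = Inverse-Gamma(9.5, 21.635).
The mode of Inverse-Gamma(a, b) is b/(a+1) = 21.635/10.5 ≈ 2.060.

σ̂²_MAP = 2.060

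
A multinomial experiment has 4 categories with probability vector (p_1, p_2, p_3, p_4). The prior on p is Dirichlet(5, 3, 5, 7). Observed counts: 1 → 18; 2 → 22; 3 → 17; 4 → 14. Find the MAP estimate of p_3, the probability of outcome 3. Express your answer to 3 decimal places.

The posterior is Dirichlet(αᵢ + nᵢ) = Dirichlet(23, 25, 22, 21).
For a Dirichlet(a₁,…,a_K) with all aᵢ > 1, the mode has j-th component (aⱼ − 1)/(Σaᵢ − K).
Here Σaᵢ = 91 and K = 4, so p_3 = (22 − 1)/(91 − 4) = 21/87 ≈ 0.241.

MAP estimate: 0.241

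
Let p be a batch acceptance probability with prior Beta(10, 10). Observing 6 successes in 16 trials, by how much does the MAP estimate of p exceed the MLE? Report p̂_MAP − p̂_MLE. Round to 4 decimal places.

Posterior is Beta(16, 20); MAP = (16−1)/(36−2) = 15/34 ≈ 0.44118.
MLE ignores the prior: p̂_MLE = k/n = 6/16 ≈ 0.37500.
Difference = 15/34 − 6/16 = 9/136 ≈ 0.0662.

MAP − MLE = 0.0662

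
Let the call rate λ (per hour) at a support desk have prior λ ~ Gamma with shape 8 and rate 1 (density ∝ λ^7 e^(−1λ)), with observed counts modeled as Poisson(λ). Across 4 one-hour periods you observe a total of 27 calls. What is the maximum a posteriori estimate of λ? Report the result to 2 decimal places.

λ̂_MAP = 6.80

Σxᵢ = 27, n = 4.
Posterior ∝ λ^7e^(−1λ) · λ^27e^(−4λ) = λ^34e^(−5λ), i.e. Gamma(shape=35, rate=5).
The mode of a Gamma(a, b) with a ≥ 1 (shape–rate) is (a−1)/b = 34/5 ≈ 6.80.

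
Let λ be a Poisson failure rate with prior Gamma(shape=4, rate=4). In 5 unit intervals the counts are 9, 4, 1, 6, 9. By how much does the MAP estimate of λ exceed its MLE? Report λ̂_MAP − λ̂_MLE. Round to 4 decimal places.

MAP − MLE = -2.2444

Σxᵢ = 29. Posterior is Gamma(33, 9); MAP = (33−1)/9 = 32/9 ≈ 3.55556.
MLE = x̄ = 29/5 ≈ 5.80000.
Difference = 32/9 − 29/5 = -101/45 ≈ -2.2444.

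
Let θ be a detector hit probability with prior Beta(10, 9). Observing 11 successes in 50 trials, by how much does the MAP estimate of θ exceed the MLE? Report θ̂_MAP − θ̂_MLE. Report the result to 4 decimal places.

Posterior is Beta(21, 48); MAP = (21−1)/(69−2) = 20/67 ≈ 0.29851.
MLE ignores the prior: θ̂_MLE = k/n = 11/50 ≈ 0.22000.
Difference = 20/67 − 11/50 = 263/3350 ≈ 0.0785.

MAP − MLE = 0.0785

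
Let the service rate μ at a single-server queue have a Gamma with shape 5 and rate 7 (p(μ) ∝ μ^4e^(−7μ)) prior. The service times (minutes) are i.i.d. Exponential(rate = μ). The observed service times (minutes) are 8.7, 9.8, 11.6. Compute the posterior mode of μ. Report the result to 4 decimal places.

μ̂_MAP = 0.1887

The Exponential(rate=μ) likelihood is ∝ μ^n e^(−μΣtᵢ). Here n = 3 and Σtᵢ = 8.7 + 9.8 + 11.6 = 30.1.
Posterior ∝ μ^4e^(−7μ) · μ^3e^(−30.1μ) = μ^7e^(−37.1μ), i.e. Gamma(8, 37.1).
Mode = (a−1)/b = 7/37.1 ≈ 0.1887.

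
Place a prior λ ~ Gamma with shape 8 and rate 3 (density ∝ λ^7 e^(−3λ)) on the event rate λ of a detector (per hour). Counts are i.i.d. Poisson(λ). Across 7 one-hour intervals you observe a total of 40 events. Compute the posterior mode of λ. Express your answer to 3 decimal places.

Σxᵢ = 40, n = 7.
Posterior ∝ λ^7e^(−3λ) · λ^40e^(−7λ) = λ^47e^(−10λ), i.e. Gamma(shape=48, rate=10).
The mode of a Gamma(a, b) with a ≥ 1 (shape–rate) is (a−1)/b = 47/10 ≈ 4.700.

λ̂_MAP = 4.700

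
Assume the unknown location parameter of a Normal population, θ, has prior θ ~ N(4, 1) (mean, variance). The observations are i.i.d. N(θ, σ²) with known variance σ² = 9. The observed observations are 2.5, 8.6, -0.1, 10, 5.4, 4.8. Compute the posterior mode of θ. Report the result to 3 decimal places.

θ̂_MAP = 4.480

n = 6; x̄ = (2.5 + 8.6 + (-0.1) + 10 + 5.4 + 4.8)/6 = 31.2/6 = 5.2.
For a Normal prior and Normal likelihood with known variance, the posterior is Normal; its mode equals its mean, the precision-weighted average.
Prior precision 1/σ₀² = 1/1 = 1; data precision n/σ² = 6/9 = 2/3.
θ̂ = (1·4 + (2/3)·5.2) / (1 + 2/3) = (112/15)/(5/3) = 4.480.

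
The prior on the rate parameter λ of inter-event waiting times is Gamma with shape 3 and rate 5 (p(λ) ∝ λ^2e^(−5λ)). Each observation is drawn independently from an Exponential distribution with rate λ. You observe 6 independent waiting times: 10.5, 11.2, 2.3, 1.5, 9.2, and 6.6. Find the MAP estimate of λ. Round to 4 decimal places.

The Exponential(rate=λ) likelihood is ∝ λ^n e^(−λΣtᵢ). Here n = 6 and Σtᵢ = 10.5 + 11.2 + 2.3 + 1.5 + 9.2 + 6.6 = 41.3.
Posterior ∝ λ^2e^(−5λ) · λ^6e^(−41.3λ) = λ^8e^(−46.3λ), i.e. Gamma(9, 46.3).
Mode = (a−1)/b = 8/46.3 ≈ 0.1728.

λ̂_MAP = 0.1728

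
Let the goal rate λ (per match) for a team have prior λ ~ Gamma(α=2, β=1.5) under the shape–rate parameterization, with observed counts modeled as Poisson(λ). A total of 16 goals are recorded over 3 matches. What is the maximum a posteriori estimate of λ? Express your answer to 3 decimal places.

λ̂_MAP = 3.778

Σxᵢ = 16, n = 3.
Posterior ∝ λe^(−1.5λ) · λ^16e^(−3λ) = λ^17e^(−4.5λ), i.e. Gamma(shape=18, rate=4.5).
The mode of a Gamma(a, b) with a ≥ 1 (shape–rate) is (a−1)/b = 17/4.5 ≈ 3.778.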